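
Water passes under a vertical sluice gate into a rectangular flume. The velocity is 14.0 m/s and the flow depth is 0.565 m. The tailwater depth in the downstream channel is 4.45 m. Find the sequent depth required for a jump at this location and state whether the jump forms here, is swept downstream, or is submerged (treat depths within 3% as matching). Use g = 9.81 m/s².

y₂ = 4.48 m; the jump forms here

Fr₁ = V₁/√(g·y₁) = 14.0/√(9.81×0.565) = 5.95.
By Bélanger, y₂/y₁ = ½[√(1 + 8Fr₁²) − 1] = ½[√283.9 − 1] = 7.92.
y₂ = 7.92 × 0.565 = 4.48 m.
Tailwater y_tw = 4.45 m: y_tw ≈ y₂, so the jump forms here.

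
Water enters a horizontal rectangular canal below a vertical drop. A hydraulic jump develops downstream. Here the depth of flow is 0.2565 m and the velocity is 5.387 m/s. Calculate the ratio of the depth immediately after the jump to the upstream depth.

y₂/y₁ = 4.329

Fr₁ = V₁/√(g·y₁) = 5.387/√(9.81×0.2565) = 3.396.
Conjugate-depth relation: y₂/y₁ = ½[√(1 + 8Fr₁²) − 1] = ½[√93.263 − 1] = 4.329.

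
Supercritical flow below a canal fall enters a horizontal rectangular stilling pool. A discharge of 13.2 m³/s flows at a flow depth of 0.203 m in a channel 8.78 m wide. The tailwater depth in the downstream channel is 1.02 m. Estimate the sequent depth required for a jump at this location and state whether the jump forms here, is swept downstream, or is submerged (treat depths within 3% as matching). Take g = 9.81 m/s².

q = Q/b = 13.2/8.78 = 1.50 m²/s; V₁ = q/y₁ = 7.41 m/s. Fr₁ = V₁/√(g·y₁) = 5.25.
Sequent-depth ratio: y₂/y₁ = ½[√(1 + 8Fr₁²) − 1] = ½[√221.3 − 1] = 6.94.
y₂ = 6.94 × 0.203 = 1.41 m.
Tailwater y_tw = 1.02 m: y_tw < y₂, so the jump is swept downstream.

y₂ = 1.41 m; the jump is swept downstream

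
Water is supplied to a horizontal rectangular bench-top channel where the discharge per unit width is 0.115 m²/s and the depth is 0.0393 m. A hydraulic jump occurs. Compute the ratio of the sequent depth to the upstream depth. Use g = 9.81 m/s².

y₂/y₁ = 6.18

V₁ = q/y₁ = 0.115/0.0393 = 2.93 m/s. Fr₁ = V₁/√(g·y₁) = 2.93/√(9.81×0.0393) = 4.71.
By Bélanger, y₂/y₁ = ½[√(1 + 8Fr₁²) − 1] = ½[√178.7 − 1] = 6.18.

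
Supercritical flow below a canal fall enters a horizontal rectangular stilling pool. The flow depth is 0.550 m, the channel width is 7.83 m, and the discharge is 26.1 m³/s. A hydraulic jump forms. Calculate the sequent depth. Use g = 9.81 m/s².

y₂ = 1.77 m

q = Q/b = 26.1/7.83 = 3.33 m²/s; V₁ = q/y₁ = 6.06 m/s. Fr₁ = V₁/√(g·y₁) = 2.61.
Conjugate-depth relation: y₂/y₁ = ½[√(1 + 8Fr₁²) − 1] = ½[√55.46 − 1] = 3.22.
y₂ = 3.22 × 0.550 = 1.77 m.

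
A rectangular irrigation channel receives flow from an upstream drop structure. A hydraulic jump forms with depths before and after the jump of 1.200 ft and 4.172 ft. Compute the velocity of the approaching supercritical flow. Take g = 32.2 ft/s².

V₁ = 17.34 ft/s

For a rectangular channel the momentum equation gives q² = ½·g·y₁·y₂·(y₁ + y₂) = ½×32.2×1.200×4.172×5.372 = 433.0.
q = √433.0 = 20.81 ft²/s.
V₁ = q/y₁ = 20.81/1.200 = 17.34 ft/s.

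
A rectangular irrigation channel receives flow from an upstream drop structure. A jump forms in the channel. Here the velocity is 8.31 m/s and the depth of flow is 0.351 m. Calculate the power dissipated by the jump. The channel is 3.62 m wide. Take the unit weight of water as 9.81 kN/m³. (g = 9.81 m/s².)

Fr₁ = V₁/√(g·y₁) = 8.31/√(9.81×0.351) = 4.48.
Sequent-depth ratio: y₂/y₁ = ½[√(1 + 8Fr₁²) − 1] = ½[√161.4 − 1] = 5.85.
y₂ = 5.85 × 0.351 = 2.05 m.
Head loss: ΔE = (y₂ − y₁)³/(4y₁y₂) = (2.05 − 0.351)³/(4×0.351×2.05) = 4.94/2.88 = 1.71 m.
q = V₁·y₁ = 8.31 × 0.351 = 2.92 m²/s. Q = q·b = 2.92 × 3.62 = 10.6 m³/s. P = γ·Q·ΔE = 9.81 × 10.6 × 1.71 = 177 kW.

P = 177 kW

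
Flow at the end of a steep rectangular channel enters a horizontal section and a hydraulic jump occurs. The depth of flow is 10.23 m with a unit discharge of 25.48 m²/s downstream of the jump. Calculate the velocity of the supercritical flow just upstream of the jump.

V₂ = q/y₂ = 25.48/10.23 = 2.491 m/s; Fr₂ = V₂/√(g·y₂) = 0.2486.
Applying the sequent-depth relation in reverse, y₁/y₂ = ½[√(1 + 8Fr₂²) − 1] = ½[√1.4945 − 1] = 0.1113.
y₁ = 0.1113 × 10.23 = 1.138 m.
V₁ = q/y₁ = 25.48/1.138 = 22.39 m/s.

V₁ = 22.39 m/s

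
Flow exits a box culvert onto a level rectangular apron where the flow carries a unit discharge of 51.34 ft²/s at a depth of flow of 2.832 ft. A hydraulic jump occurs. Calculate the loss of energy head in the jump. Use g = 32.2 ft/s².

ΔE = 0.5919 ft

V₁ = q/y₁ = 51.34/2.832 = 18.13 ft/s. Fr₁ = V₁/√(g·y₁) = 18.13/√(32.2×2.832) = 1.898.
Sequent-depth ratio: y₂/y₁ = ½[√(1 + 8Fr₁²) − 1] = ½[√29.831 − 1] = 2.231.
y₂ = 2.231 × 2.832 = 6.318 ft.
Head loss: ΔE = (y₂ − y₁)³/(4y₁y₂) = (6.318 − 2.832)³/(4×2.832×6.318) = 42.36/71.57 = 0.5919 ft.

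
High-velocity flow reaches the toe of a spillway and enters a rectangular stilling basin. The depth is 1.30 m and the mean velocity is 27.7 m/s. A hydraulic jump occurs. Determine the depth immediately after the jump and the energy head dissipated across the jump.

y₂ = 13.6 m; ΔE = 26.4 m

Fr₁ = V₁/√(g·y₁) = 27.7/√(9.81×1.30) = 7.76.
By Bélanger, y₂/y₁ = ½[√(1 + 8Fr₁²) − 1] = ½[√482.3 − 1] = 10.5.
y₂ = 10.5 × 1.30 = 13.6 m.
Head loss: ΔE = (y₂ − y₁)³/(4y₁y₂) = (13.6 − 1.30)³/(4×1.30×13.6) = 1872/70.9 = 26.4 m.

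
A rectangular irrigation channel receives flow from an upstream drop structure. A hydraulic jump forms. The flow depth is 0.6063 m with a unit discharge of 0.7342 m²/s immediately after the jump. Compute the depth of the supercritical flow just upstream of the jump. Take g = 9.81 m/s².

y₁ = 0.2195 m

V₂ = q/y₂ = 0.7342/0.6063 = 1.211 m/s; Fr₂ = V₂/√(g·y₂) = 0.4965.
The Bélanger relation is symmetric: y₁/y₂ = ½[√(1 + 8Fr₂²) − 1] = ½[√2.9724 − 1] = 0.3620.
y₁ = 0.3620 × 0.6063 = 0.2195 m.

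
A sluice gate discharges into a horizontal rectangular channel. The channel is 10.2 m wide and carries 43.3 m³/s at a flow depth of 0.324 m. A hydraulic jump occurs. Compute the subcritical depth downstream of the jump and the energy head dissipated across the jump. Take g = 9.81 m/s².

y₂ = 3.21 m; ΔE = 5.78 m

q = Q/b = 43.3/10.2 = 4.25 m²/s; V₁ = q/y₁ = 13.1 m/s. Fr₁ = V₁/√(g·y₁) = 7.35.
Conjugate-depth relation: y₂/y₁ = ½[√(1 + 8Fr₁²) − 1] = ½[√433.1 − 1] = 9.91.
y₂ = 9.91 × 0.324 = 3.21 m.
V₂ = q/y₂ = 4.25/3.21 = 1.32 m/s. E₁ = y₁ + V₁²/2g = 9.07 m; E₂ = y₂ + V₂²/2g = 3.30 m. ΔE = E₁ − E₂ = 5.78 m.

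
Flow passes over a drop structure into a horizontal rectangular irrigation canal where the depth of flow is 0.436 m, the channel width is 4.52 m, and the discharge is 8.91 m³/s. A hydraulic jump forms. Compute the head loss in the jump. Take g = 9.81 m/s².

q = Q/b = 8.91/4.52 = 1.97 m²/s; V₁ = q/y₁ = 4.52 m/s. Fr₁ = V₁/√(g·y₁) = 2.19.
Conjugate-depth relation: y₂/y₁ = ½[√(1 + 8Fr₁²) − 1] = ½[√39.23 − 1] = 2.63.
y₂ = 2.63 × 0.436 = 1.15 m.
V₂ = q/y₂ = 1.97/1.15 = 1.72 m/s. E₁ = y₁ + V₁²/2g = 1.48 m; E₂ = y₂ + V₂²/2g = 1.30 m. ΔE = E₁ − E₂ = 0.180 m.

ΔE = 0.180 m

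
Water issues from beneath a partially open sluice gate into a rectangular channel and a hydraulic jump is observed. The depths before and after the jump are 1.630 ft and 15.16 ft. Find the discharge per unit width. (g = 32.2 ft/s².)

q = 81.73 ft²/s

For a rectangular channel the momentum equation gives q² = ½·g·y₁·y₂·(y₁ + y₂) = ½×32.2×1.630×15.16×16.79 = 6680.
q = √6680 = 81.73 ft²/s.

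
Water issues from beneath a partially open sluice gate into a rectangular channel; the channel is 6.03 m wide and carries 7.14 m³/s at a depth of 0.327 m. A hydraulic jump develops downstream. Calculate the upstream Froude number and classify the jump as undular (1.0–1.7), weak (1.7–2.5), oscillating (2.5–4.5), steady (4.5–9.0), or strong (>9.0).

q = Q/b = 7.14/6.03 = 1.18 m²/s; V₁ = q/y₁ = 3.62 m/s. Fr₁ = V₁/√(g·y₁) = 2.02.
Fr₁ = 2.02 lies in the weak range.

Fr₁ = 2.02; weak jump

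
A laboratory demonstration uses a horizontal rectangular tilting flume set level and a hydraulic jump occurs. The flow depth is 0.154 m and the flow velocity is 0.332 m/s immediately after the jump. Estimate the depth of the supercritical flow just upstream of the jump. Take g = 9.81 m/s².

y₁ = 0.0199 m

Fr₂ = V₂/√(g·y₂) = 0.332/√(9.81×0.154) = 0.270.
The Bélanger relation is symmetric: y₁/y₂ = ½[√(1 + 8Fr₂²) − 1] = ½[√1.584 − 1] = 0.129.
y₁ = 0.129 × 0.154 = 0.0199 m.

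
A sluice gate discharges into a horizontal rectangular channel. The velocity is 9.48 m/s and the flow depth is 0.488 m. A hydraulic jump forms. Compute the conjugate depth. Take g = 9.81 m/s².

Fr₁ = V₁/√(g·y₁) = 9.48/√(9.81×0.488) = 4.33.
Bélanger equation: y₂/y₁ = ½[√(1 + 8Fr₁²) − 1] = ½[√151.2 − 1] = 5.65.
y₂ = 5.65 × 0.488 = 2.76 m.

y₂ = 2.76 m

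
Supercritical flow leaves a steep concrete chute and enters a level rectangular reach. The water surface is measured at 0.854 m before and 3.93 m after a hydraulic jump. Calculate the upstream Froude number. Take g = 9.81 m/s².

Fr₁ = 3.59

For a rectangular channel the momentum equation gives q² = ½·g·y₁·y₂·(y₁ + y₂) = ½×9.81×0.854×3.93×4.78 = 78.8.
q = √78.8 = 8.87 m²/s.
V₁ = q/y₁ = 10.4 m/s; Fr₁ = V₁/√(g·y₁) = 3.59.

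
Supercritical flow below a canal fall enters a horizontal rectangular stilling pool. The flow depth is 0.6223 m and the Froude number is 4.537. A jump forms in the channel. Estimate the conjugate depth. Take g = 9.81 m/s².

y₂ = 3.694 m

Fr₁ = 4.537 (given).
Sequent-depth ratio: y₂/y₁ = ½[√(1 + 8Fr₁²) − 1] = ½[√165.67 − 1] = 5.936.
y₂ = 5.936 × 0.6223 = 3.694 m.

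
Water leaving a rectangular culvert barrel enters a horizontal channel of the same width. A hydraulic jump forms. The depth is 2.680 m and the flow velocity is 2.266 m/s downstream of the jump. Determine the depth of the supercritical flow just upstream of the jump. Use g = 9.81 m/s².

y₁ = 0.8050 m

Fr₂ = V₂/√(g·y₂) = 2.266/√(9.81×2.680) = 0.4419.
Since the conjugate-depth ratio holds either way, y₁/y₂ = ½[√(1 + 8Fr₂²) − 1] = ½[√2.5624 − 1] = 0.3004.
y₁ = 0.3004 × 2.680 = 0.8050 m.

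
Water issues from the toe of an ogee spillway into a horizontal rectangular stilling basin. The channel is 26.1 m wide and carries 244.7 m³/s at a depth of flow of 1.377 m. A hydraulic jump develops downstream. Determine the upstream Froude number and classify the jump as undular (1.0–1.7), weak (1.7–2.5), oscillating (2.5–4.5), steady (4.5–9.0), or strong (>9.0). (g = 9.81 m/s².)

q = Q/b = 244.7/26.1 = 9.375 m²/s; V₁ = q/y₁ = 6.809 m/s. Fr₁ = V₁/√(g·y₁) = 1.852.
Fr₁ = 1.852 lies in the weak range.

Fr₁ = 1.852; weak jump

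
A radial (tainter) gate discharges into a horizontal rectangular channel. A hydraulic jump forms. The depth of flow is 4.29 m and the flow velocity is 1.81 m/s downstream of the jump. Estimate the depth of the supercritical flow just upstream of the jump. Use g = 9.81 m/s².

y₁ = 0.587 m

Fr₂ = V₂/√(g·y₂) = 1.81/√(9.81×4.29) = 0.279.
Applying the sequent-depth relation in reverse, y₁/y₂ = ½[√(1 + 8Fr₂²) − 1] = ½[√1.623 − 1] = 0.137.
y₁ = 0.137 × 4.29 = 0.587 m.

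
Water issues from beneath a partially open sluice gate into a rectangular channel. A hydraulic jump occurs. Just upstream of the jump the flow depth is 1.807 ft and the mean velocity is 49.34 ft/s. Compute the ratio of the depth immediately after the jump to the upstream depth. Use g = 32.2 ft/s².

Fr₁ = V₁/√(g·y₁) = 49.34/√(32.2×1.807) = 6.468.
By Bélanger, y₂/y₁ = ½[√(1 + 8Fr₁²) − 1] = ½[√335.71 − 1] = 8.661.

y₂/y₁ = 8.661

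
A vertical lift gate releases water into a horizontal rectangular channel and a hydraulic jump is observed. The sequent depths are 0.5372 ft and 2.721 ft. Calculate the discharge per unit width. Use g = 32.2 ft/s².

For a rectangular channel the momentum equation gives q² = ½·g·y₁·y₂·(y₁ + y₂) = ½×32.2×0.5372×2.721×3.258 = 76.68.
q = √76.68 = 8.757 ft²/s.

q = 8.757 ft²/s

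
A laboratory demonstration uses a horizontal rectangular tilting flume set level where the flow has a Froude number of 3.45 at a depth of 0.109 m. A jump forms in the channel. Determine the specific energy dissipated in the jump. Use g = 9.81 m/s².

ΔE = 0.244 m

Fr₁ = 3.45 (given).
Bélanger equation: y₂/y₁ = ½[√(1 + 8Fr₁²) − 1] = ½[√96.22 − 1] = 4.40.
y₂ = 4.40 × 0.109 = 0.480 m.
Head loss: ΔE = (y₂ − y₁)³/(4y₁y₂) = (0.480 − 0.109)³/(4×0.109×0.480) = 0.0511/0.209 = 0.244 m.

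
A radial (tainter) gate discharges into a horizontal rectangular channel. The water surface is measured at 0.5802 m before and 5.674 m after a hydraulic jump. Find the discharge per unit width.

q = 10.05 m²/s

For a rectangular channel the momentum equation gives q² = ½·g·y₁·y₂·(y₁ + y₂) = ½×9.81×0.5802×5.674×6.254 = 101.0.
q = √101.0 = 10.05 m²/s.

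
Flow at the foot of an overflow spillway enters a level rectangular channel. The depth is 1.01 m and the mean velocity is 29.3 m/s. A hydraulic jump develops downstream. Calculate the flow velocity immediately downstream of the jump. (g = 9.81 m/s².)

V₂ = 2.31 m/s

Fr₁ = V₁/√(g·y₁) = 29.3/√(9.81×1.01) = 9.31.
Sequent-depth ratio: y₂/y₁ = ½[√(1 + 8Fr₁²) − 1] = ½[√694.2 − 1] = 12.7.
y₂ = 12.7 × 1.01 = 12.8 m.
q = V₁·y₁ = 29.3 × 1.01 = 29.6 m²/s.
V₂ = q/y₂ = 29.6/12.8 = 2.31 m/s.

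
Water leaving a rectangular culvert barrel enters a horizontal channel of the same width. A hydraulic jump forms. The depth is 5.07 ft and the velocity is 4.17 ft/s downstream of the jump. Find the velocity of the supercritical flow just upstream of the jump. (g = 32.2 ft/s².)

V₁ = 23.1 ft/s

Fr₂ = V₂/√(g·y₂) = 4.17/√(32.2×5.07) = 0.326.
Since the conjugate-depth ratio holds either way, y₁/y₂ = ½[√(1 + 8Fr₂²) − 1] = ½[√1.852 − 1] = 0.180.
y₁ = 0.180 × 5.07 = 0.915 ft.
V₁ = q/y₁ = 21.1/0.915 = 23.1 ft/s.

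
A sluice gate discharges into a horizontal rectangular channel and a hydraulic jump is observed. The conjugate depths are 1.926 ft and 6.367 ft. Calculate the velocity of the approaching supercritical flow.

V₁ = 21.01 ft/s

For a rectangular channel the momentum equation gives q² = ½·g·y₁·y₂·(y₁ + y₂) = ½×32.2×1.926×6.367×8.293 = 1637.
q = √1637 = 40.46 ft²/s.
V₁ = q/y₁ = 40.46/1.926 = 21.01 ft/s.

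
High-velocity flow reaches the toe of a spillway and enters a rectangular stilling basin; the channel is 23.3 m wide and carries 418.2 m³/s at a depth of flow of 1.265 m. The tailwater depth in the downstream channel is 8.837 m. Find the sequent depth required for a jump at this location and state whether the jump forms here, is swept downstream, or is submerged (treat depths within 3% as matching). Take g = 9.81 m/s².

y₂ = 6.601 m; the jump is submerged

q = Q/b = 418.2/23.3 = 17.95 m²/s; V₁ = q/y₁ = 14.19 m/s. Fr₁ = V₁/√(g·y₁) = 4.028.
Bélanger equation: y₂/y₁ = ½[√(1 + 8Fr₁²) − 1] = ½[√130.78 − 1] = 5.218.
y₂ = 5.218 × 1.265 = 6.601 m.
Tailwater y_tw = 8.837 m: y_tw > y₂, so the jump is submerged.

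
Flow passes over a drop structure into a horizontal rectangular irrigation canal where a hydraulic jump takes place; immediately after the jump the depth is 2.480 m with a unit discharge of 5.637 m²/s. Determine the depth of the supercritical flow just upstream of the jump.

y₁ = 0.7971 m

V₂ = q/y₂ = 5.637/2.480 = 2.273 m/s; Fr₂ = V₂/√(g·y₂) = 0.4608.
Since the conjugate-depth ratio holds either way, y₁/y₂ = ½[√(1 + 8Fr₂²) − 1] = ½[√2.6989 − 1] = 0.3214.
y₁ = 0.3214 × 2.480 = 0.7971 m.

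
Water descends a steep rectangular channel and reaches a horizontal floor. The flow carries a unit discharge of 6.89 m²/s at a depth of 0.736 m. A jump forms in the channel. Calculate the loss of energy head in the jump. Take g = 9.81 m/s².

V₁ = q/y₁ = 6.89/0.736 = 9.36 m/s. Fr₁ = V₁/√(g·y₁) = 9.36/√(9.81×0.736) = 3.48.
From the momentum equation for a rectangular channel, y₂/y₁ = ½[√(1 + 8Fr₁²) − 1] = ½[√98.10 − 1] = 4.45.
y₂ = 4.45 × 0.736 = 3.28 m.
Head loss: ΔE = (y₂ − y₁)³/(4y₁y₂) = (3.28 − 0.736)³/(4×0.736×3.28) = 16.4/9.65 = 1.70 m.

ΔE = 1.70 m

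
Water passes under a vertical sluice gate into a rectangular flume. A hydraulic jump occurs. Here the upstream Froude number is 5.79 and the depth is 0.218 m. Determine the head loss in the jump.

ΔE = 2.13 m

Fr₁ = 5.79 (given).
Bélanger equation: y₂/y₁ = ½[√(1 + 8Fr₁²) − 1] = ½[√269.2 − 1] = 7.70.
y₂ = 7.70 × 0.218 = 1.68 m.
Head loss: ΔE = (y₂ − y₁)³/(4y₁y₂) = (1.68 − 0.218)³/(4×0.218×1.68) = 3.12/1.46 = 2.13 m.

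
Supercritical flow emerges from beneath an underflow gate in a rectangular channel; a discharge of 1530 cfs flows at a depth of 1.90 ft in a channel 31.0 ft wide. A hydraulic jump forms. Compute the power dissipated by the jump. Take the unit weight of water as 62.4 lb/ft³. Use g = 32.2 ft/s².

q = Q/b = 1530/31.0 = 49.4 ft²/s; V₁ = q/y₁ = 26.0 ft/s. Fr₁ = V₁/√(g·y₁) = 3.32.
Sequent-depth ratio: y₂/y₁ = ½[√(1 + 8Fr₁²) − 1] = ½[√89.23 − 1] = 4.22.
y₂ = 4.22 × 1.90 = 8.02 ft.
Head loss: ΔE = (y₂ − y₁)³/(4y₁y₂) = (8.02 − 1.90)³/(4×1.90×8.02) = 230/61.0 = 3.77 ft.
P = γ·Q·ΔE/550 = 62.4 × 1530 × 3.77 / 550 = 654 hp.

P = 654 hp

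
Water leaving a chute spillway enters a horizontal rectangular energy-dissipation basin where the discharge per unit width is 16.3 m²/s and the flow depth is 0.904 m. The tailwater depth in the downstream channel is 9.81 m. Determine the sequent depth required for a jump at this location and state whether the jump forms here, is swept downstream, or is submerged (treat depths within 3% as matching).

V₁ = q/y₁ = 16.3/0.904 = 18.0 m/s. Fr₁ = V₁/√(g·y₁) = 18.0/√(9.81×0.904) = 6.05.
Bélanger equation: y₂/y₁ = ½[√(1 + 8Fr₁²) − 1] = ½[√294.3 − 1] = 8.08.
y₂ = 8.08 × 0.904 = 7.30 m.
Tailwater y_tw = 9.81 m: y_tw > y₂, so the jump is submerged.

y₂ = 7.30 m; the jump is submerged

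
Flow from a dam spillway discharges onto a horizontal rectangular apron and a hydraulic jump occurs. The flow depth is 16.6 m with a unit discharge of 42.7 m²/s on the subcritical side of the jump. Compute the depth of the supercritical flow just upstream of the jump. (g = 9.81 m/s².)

y₁ = 1.25 m

V₂ = q/y₂ = 42.7/16.6 = 2.57 m/s; Fr₂ = V₂/√(g·y₂) = 0.202.
Applying the sequent-depth relation in reverse, y₁/y₂ = ½[√(1 + 8Fr₂²) − 1] = ½[√1.325 − 1] = 0.0756.
y₁ = 0.0756 × 16.6 = 1.25 m.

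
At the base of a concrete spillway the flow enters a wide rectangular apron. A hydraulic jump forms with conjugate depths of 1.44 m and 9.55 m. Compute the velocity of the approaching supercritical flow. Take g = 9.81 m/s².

V₁ = 18.9 m/s

For a rectangular channel the momentum equation gives q² = ½·g·y₁·y₂·(y₁ + y₂) = ½×9.81×1.44×9.55×11.0 = 741.
q = √741 = 27.2 m²/s.
V₁ = q/y₁ = 27.2/1.44 = 18.9 m/s.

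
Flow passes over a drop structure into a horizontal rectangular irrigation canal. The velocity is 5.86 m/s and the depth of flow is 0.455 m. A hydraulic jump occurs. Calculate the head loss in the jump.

ΔE = 0.487 m

Fr₁ = V₁/√(g·y₁) = 5.86/√(9.81×0.455) = 2.77.
From the momentum equation for a rectangular channel, y₂/y₁ = ½[√(1 + 8Fr₁²) − 1] = ½[√62.55 − 1] = 3.45.
y₂ = 3.45 × 0.455 = 1.57 m.
q = V₁·y₁ = 5.86 × 0.455 = 2.67 m²/s. V₂ = q/y₂ = 2.67/1.57 = 1.70 m/s. E₁ = y₁ + V₁²/2g = 2.21 m; E₂ = y₂ + V₂²/2g = 1.72 m. ΔE = E₁ − E₂ = 0.487 m.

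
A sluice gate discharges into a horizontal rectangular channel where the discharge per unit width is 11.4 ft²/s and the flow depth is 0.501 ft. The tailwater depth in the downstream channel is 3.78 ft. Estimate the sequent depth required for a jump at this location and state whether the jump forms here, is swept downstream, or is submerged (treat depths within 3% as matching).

y₂ = 3.77 ft; the jump forms here

V₁ = q/y₁ = 11.4/0.501 = 22.8 ft/s. Fr₁ = V₁/√(g·y₁) = 22.8/√(32.2×0.501) = 5.67.
Bélanger equation: y₂/y₁ = ½[√(1 + 8Fr₁²) − 1] = ½[√257.8 − 1] = 7.53.
y₂ = 7.53 × 0.501 = 3.77 ft.
Tailwater y_tw = 3.78 ft: y_tw ≈ y₂, so the jump forms here.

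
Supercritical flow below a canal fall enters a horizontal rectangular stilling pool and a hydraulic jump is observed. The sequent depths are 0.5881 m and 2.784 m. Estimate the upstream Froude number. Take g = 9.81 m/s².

For a rectangular channel the momentum equation gives q² = ½·g·y₁·y₂·(y₁ + y₂) = ½×9.81×0.5881×2.784×3.372 = 27.08.
q = √27.08 = 5.204 m²/s.
V₁ = q/y₁ = 8.849 m/s; Fr₁ = V₁/√(g·y₁) = 3.684.

Fr₁ = 3.684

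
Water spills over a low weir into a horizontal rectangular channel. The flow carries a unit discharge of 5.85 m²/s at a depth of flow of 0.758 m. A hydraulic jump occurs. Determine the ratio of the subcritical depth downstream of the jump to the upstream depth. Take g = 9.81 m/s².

y₂/y₁ = 3.53

V₁ = q/y₁ = 5.85/0.758 = 7.72 m/s. Fr₁ = V₁/√(g·y₁) = 7.72/√(9.81×0.758) = 2.83.
Bélanger equation: y₂/y₁ = ½[√(1 + 8Fr₁²) − 1] = ½[√65.08 − 1] = 3.53.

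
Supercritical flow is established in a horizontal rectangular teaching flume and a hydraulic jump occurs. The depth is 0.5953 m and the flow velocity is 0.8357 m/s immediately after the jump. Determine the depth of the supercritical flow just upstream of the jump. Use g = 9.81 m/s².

y₁ = 0.1187 m

Fr₂ = V₂/√(g·y₂) = 0.8357/√(9.81×0.5953) = 0.3458.
Applying the sequent-depth relation in reverse, y₁/y₂ = ½[√(1 + 8Fr₂²) − 1] = ½[√1.9567 − 1] = 0.1994.
y₁ = 0.1994 × 0.5953 = 0.1187 m.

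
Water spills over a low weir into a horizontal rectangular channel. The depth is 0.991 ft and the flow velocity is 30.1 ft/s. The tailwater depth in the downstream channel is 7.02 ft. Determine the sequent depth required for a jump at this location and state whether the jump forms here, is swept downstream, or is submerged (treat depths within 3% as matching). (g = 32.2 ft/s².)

Fr₁ = V₁/√(g·y₁) = 30.1/√(32.2×0.991) = 5.33.
Sequent-depth ratio: y₂/y₁ = ½[√(1 + 8Fr₁²) − 1] = ½[√228.1 − 1] = 7.05.
y₂ = 7.05 × 0.991 = 6.99 ft.
Tailwater y_tw = 7.02 ft: y_tw ≈ y₂, so the jump forms here.

y₂ = 6.99 ft; the jump forms here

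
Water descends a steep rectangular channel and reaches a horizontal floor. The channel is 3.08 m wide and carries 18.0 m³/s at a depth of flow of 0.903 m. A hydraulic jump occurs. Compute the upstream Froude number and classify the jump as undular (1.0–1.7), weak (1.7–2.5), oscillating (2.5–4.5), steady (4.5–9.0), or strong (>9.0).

q = Q/b = 18.0/3.08 = 5.84 m²/s; V₁ = q/y₁ = 6.47 m/s. Fr₁ = V₁/√(g·y₁) = 2.17.
Fr₁ = 2.17 lies in the weak range.

Fr₁ = 2.17; weak jump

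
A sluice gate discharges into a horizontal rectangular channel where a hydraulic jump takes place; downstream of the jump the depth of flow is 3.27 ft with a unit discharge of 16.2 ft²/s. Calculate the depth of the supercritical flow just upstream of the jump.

V₂ = q/y₂ = 16.2/3.27 = 4.95 ft/s; Fr₂ = V₂/√(g·y₂) = 0.483.
Since the conjugate-depth ratio holds either way, y₁/y₂ = ½[√(1 + 8Fr₂²) − 1] = ½[√2.865 − 1] = 0.346.
y₁ = 0.346 × 3.27 = 1.13 ft.

y₁ = 1.13 ft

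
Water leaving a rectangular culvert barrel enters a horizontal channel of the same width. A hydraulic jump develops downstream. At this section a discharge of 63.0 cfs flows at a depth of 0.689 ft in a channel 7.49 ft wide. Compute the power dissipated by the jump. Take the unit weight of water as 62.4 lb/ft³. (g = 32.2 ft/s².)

q = Q/b = 63.0/7.49 = 8.41 ft²/s; V₁ = q/y₁ = 12.2 ft/s. Fr₁ = V₁/√(g·y₁) = 2.59.
By Bélanger, y₂/y₁ = ½[√(1 + 8Fr₁²) − 1] = ½[√54.74 − 1] = 3.20.
y₂ = 3.20 × 0.689 = 2.20 ft.
Head loss: ΔE = (y₂ − y₁)³/(4y₁y₂) = (2.20 − 0.689)³/(4×0.689×2.20) = 3.48/6.08 = 0.573 ft.
P = γ·Q·ΔE/550 = 62.4 × 63.0 × 0.573 / 550 = 4.09 hp.

P = 4.09 hp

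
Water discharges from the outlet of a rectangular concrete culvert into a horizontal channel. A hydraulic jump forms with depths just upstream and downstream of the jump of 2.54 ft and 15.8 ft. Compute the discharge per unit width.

q = 109 ft²/s

For a rectangular channel the momentum equation gives q² = ½·g·y₁·y₂·(y₁ + y₂) = ½×32.2×2.54×15.8×18.3 = 11850.
q = √11850 = 109 ft²/s.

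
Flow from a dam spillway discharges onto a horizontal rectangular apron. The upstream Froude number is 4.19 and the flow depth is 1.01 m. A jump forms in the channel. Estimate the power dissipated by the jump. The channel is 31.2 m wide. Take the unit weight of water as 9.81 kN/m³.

Fr₁ = 4.19 (given).
By Bélanger, y₂/y₁ = ½[√(1 + 8Fr₁²) − 1] = ½[√141.4 − 1] = 5.45.
y₂ = 5.45 × 1.01 = 5.50 m.
Head loss: ΔE = (y₂ − y₁)³/(4y₁y₂) = (5.50 − 1.01)³/(4×1.01×5.50) = 90.6/22.2 = 4.08 m.
V₁ = Fr₁·√(g·y₁) = 4.19×√(9.81×1.01) = 13.2 m/s; q = V₁·y₁ = 13.3 m²/s. Q = q·b = 13.3 × 31.2 = 416 m³/s. P = γ·Q·ΔE = 9.81 × 416 × 4.08 = 16618 kW.

P = 16618 kW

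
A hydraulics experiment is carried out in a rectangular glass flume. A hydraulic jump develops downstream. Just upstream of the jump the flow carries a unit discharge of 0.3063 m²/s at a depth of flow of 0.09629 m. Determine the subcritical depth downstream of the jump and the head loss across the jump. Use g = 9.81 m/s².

V₁ = q/y₁ = 0.3063/0.09629 = 3.181 m/s. Fr₁ = V₁/√(g·y₁) = 3.181/√(9.81×0.09629) = 3.273.
Sequent-depth ratio: y₂/y₁ = ½[√(1 + 8Fr₁²) − 1] = ½[√86.698 − 1] = 4.156.
y₂ = 4.156 × 0.09629 = 0.4001 m.
V₂ = q/y₂ = 0.3063/0.4001 = 0.7655 m/s. E₁ = y₁ + V₁²/2g = 0.6120 m; E₂ = y₂ + V₂²/2g = 0.4300 m. ΔE = E₁ − E₂ = 0.1820 m.

y₂ = 0.4001 m; ΔE = 0.1820 m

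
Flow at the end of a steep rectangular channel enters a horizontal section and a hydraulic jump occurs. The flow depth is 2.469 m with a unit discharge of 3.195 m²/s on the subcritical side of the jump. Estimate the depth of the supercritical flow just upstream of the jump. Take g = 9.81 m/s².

y₁ = 0.3040 m

V₂ = q/y₂ = 3.195/2.469 = 1.294 m/s; Fr₂ = V₂/√(g·y₂) = 0.2629.
The Bélanger relation is symmetric: y₁/y₂ = ½[√(1 + 8Fr₂²) − 1] = ½[√1.5531 − 1] = 0.1231.
y₁ = 0.1231 × 2.469 = 0.3040 m.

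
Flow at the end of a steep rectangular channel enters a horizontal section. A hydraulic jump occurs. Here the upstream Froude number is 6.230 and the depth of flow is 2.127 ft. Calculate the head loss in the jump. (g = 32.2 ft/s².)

ΔE = 25.10 ft

Fr₁ = 6.230 (given).
Conjugate-depth relation: y₂/y₁ = ½[√(1 + 8Fr₁²) − 1] = ½[√311.50 − 1] = 8.325.
y₂ = 8.325 × 2.127 = 17.71 ft.
V₁ = Fr₁·√(g·y₁) = 6.230×√(32.2×2.127) = 51.56 ft/s; q = V₁·y₁ = 109.7 ft²/s. V₂ = q/y₂ = 109.7/17.71 = 6.193 ft/s. E₁ = y₁ + V₁²/2g = 43.40 ft; E₂ = y₂ + V₂²/2g = 18.30 ft. ΔE = E₁ − E₂ = 25.10 ft.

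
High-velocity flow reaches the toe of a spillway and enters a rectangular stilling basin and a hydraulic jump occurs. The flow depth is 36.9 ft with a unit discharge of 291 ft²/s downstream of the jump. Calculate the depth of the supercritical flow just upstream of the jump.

y₁ = 3.53 ft

V₂ = q/y₂ = 291/36.9 = 7.89 ft/s; Fr₂ = V₂/√(g·y₂) = 0.229.
The Bélanger relation is symmetric: y₁/y₂ = ½[√(1 + 8Fr₂²) − 1] = ½[√1.419 − 1] = 0.0956.
y₁ = 0.0956 × 36.9 = 3.53 ft.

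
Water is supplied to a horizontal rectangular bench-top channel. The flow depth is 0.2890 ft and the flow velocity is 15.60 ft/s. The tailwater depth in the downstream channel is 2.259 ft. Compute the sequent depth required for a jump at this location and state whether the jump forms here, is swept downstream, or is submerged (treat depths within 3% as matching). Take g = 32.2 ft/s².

Fr₁ = V₁/√(g·y₁) = 15.60/√(32.2×0.2890) = 5.114.
Bélanger equation: y₂/y₁ = ½[√(1 + 8Fr₁²) − 1] = ½[√210.21 − 1] = 6.749.
y₂ = 6.749 × 0.2890 = 1.951 ft.
Tailwater y_tw = 2.259 ft: y_tw > y₂, so the jump is submerged.

y₂ = 1.951 ft; the jump is submerged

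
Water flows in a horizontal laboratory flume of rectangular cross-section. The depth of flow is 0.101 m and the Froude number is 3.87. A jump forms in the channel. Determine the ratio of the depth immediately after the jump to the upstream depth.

Fr₁ = 3.87 (given).
By Bélanger, y₂/y₁ = ½[√(1 + 8Fr₁²) − 1] = ½[√120.8 − 1] = 5.00.

y₂/y₁ = 5.00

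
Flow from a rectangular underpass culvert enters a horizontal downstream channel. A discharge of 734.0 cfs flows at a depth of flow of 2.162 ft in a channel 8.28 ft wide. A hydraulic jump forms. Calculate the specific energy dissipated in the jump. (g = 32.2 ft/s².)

q = Q/b = 734.0/8.28 = 88.65 ft²/s; V₁ = q/y₁ = 41.00 ft/s. Fr₁ = V₁/√(g·y₁) = 4.914.
Conjugate-depth relation: y₂/y₁ = ½[√(1 + 8Fr₁²) − 1] = ½[√194.20 − 1] = 6.468.
y₂ = 6.468 × 2.162 = 13.98 ft.
V₂ = q/y₂ = 88.65/13.98 = 6.340 ft/s. E₁ = y₁ + V₁²/2g = 28.27 ft; E₂ = y₂ + V₂²/2g = 14.61 ft. ΔE = E₁ − E₂ = 13.66 ft.

ΔE = 13.66 ft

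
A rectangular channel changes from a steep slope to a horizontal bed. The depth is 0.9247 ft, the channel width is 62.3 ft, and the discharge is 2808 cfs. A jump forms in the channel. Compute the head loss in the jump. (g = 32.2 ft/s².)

ΔE = 26.34 ft

q = Q/b = 2808/62.3 = 45.07 ft²/s; V₁ = q/y₁ = 48.74 ft/s. Fr₁ = V₁/√(g·y₁) = 8.933.
Bélanger equation: y₂/y₁ = ½[√(1 + 8Fr₁²) − 1] = ½[√639.34 − 1] = 12.14.
y₂ = 12.14 × 0.9247 = 11.23 ft.
V₂ = q/y₂ = 45.07/11.23 = 4.014 ft/s. E₁ = y₁ + V₁²/2g = 37.82 ft; E₂ = y₂ + V₂²/2g = 11.48 ft. ΔE = E₁ − E₂ = 26.34 ft.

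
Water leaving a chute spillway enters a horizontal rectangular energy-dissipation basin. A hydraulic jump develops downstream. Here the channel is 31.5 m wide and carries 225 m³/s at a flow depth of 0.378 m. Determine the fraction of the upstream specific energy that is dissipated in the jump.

ΔE/E₁ = 0.722 (72.2%)

q = Q/b = 225/31.5 = 7.14 m²/s; V₁ = q/y₁ = 18.9 m/s. Fr₁ = V₁/√(g·y₁) = 9.81.
From the momentum equation for a rectangular channel, y₂/y₁ = ½[√(1 + 8Fr₁²) − 1] = ½[√771.4 − 1] = 13.4.
y₂ = 13.4 × 0.378 = 5.06 m.
E₁ = y₁ + V₁²/2g = 18.6 m. ΔE = (y₂ − y₁)³/(4y₁y₂) = 13.4 m. ΔE/E₁ = 13.4/18.6 = 0.722.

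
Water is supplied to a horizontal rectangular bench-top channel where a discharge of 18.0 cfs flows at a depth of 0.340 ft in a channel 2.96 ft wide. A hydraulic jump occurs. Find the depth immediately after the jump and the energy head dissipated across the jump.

q = Q/b = 18.0/2.96 = 6.08 ft²/s; V₁ = q/y₁ = 17.9 ft/s. Fr₁ = V₁/√(g·y₁) = 5.41.
Sequent-depth ratio: y₂/y₁ = ½[√(1 + 8Fr₁²) − 1] = ½[√234.8 − 1] = 7.16.
y₂ = 7.16 × 0.340 = 2.43 ft.
Head loss: ΔE = (y₂ − y₁)³/(4y₁y₂) = (2.43 − 0.340)³/(4×0.340×2.43) = 9.19/3.31 = 2.78 ft.

y₂ = 2.43 ft; ΔE = 2.78 ft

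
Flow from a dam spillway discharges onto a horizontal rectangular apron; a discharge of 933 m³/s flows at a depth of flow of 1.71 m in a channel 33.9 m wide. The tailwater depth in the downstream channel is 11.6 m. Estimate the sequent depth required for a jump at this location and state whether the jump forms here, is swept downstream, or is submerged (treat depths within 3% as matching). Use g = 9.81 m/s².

q = Q/b = 933/33.9 = 27.5 m²/s; V₁ = q/y₁ = 16.1 m/s. Fr₁ = V₁/√(g·y₁) = 3.93.
By Bélanger, y₂/y₁ = ½[√(1 + 8Fr₁²) − 1] = ½[√124.5 − 1] = 5.08.
y₂ = 5.08 × 1.71 = 8.69 m.
Tailwater y_tw = 11.6 m: y_tw > y₂, so the jump is submerged.

y₂ = 8.69 m; the jump is submerged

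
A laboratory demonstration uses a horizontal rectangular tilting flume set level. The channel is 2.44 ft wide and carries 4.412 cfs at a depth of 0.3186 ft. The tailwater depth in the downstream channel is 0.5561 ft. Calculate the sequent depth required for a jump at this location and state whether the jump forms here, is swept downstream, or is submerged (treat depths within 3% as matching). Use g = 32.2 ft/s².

q = Q/b = 4.412/2.44 = 1.808 ft²/s; V₁ = q/y₁ = 5.675 ft/s. Fr₁ = V₁/√(g·y₁) = 1.772.
Bélanger equation: y₂/y₁ = ½[√(1 + 8Fr₁²) − 1] = ½[√26.118 − 1] = 2.055.
y₂ = 2.055 × 0.3186 = 0.6548 ft.
Tailwater y_tw = 0.5561 ft: y_tw < y₂, so the jump is swept downstream.

y₂ = 0.6548 ft; the jump is swept downstream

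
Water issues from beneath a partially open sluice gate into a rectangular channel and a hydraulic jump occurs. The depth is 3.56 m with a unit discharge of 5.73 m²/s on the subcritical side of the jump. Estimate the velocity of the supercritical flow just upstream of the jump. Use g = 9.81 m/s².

V₂ = q/y₂ = 5.73/3.56 = 1.61 m/s; Fr₂ = V₂/√(g·y₂) = 0.272.
Applying the sequent-depth relation in reverse, y₁/y₂ = ½[√(1 + 8Fr₂²) − 1] = ½[√1.593 − 1] = 0.131.
y₁ = 0.131 × 3.56 = 0.467 m.
V₁ = q/y₁ = 5.73/0.467 = 12.3 m/s.

V₁ = 12.3 m/s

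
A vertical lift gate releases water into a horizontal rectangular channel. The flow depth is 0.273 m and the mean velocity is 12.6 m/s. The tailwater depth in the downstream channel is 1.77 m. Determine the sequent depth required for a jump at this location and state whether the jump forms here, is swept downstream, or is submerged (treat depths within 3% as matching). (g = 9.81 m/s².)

y₂ = 2.84 m; the jump is swept downstream

Fr₁ = V₁/√(g·y₁) = 12.6/√(9.81×0.273) = 7.70.
Bélanger equation: y₂/y₁ = ½[√(1 + 8Fr₁²) − 1] = ½[√475.2 − 1] = 10.4.
y₂ = 10.4 × 0.273 = 2.84 m.
Tailwater y_tw = 1.77 m: y_tw < y₂, so the jump is swept downstream.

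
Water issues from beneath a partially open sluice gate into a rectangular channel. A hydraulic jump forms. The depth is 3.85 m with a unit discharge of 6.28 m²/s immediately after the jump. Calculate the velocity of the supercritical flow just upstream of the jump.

V₂ = q/y₂ = 6.28/3.85 = 1.63 m/s; Fr₂ = V₂/√(g·y₂) = 0.265.
Applying the sequent-depth relation in reverse, y₁/y₂ = ½[√(1 + 8Fr₂²) − 1] = ½[√1.564 − 1] = 0.125.
y₁ = 0.125 × 3.85 = 0.482 m.
V₁ = q/y₁ = 6.28/0.482 = 13.0 m/s.

V₁ = 13.0 m/s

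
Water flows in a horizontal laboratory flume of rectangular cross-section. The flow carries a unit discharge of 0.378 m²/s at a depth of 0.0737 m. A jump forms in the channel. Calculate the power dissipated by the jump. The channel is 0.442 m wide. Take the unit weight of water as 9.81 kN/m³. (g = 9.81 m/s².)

P = 1.31 kW

V₁ = q/y₁ = 0.378/0.0737 = 5.13 m/s. Fr₁ = V₁/√(g·y₁) = 5.13/√(9.81×0.0737) = 6.03.
By Bélanger, y₂/y₁ = ½[√(1 + 8Fr₁²) − 1] = ½[√292.1 − 1] = 8.05.
y₂ = 8.05 × 0.0737 = 0.593 m.
V₂ = q/y₂ = 0.378/0.593 = 0.638 m/s. E₁ = y₁ + V₁²/2g = 1.41 m; E₂ = y₂ + V₂²/2g = 0.614 m. ΔE = E₁ − E₂ = 0.801 m.
Q = q·b = 0.378 × 0.442 = 0.167 m³/s. P = γ·Q·ΔE = 9.81 × 0.167 × 0.801 = 1.31 kW.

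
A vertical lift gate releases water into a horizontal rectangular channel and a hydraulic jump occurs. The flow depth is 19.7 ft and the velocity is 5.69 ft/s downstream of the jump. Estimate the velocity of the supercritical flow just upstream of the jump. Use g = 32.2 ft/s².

V₁ = 60.9 ft/s

Fr₂ = V₂/√(g·y₂) = 5.69/√(32.2×19.7) = 0.226.
The Bélanger relation is symmetric: y₁/y₂ = ½[√(1 + 8Fr₂²) − 1] = ½[√1.408 − 1] = 0.0934.
y₁ = 0.0934 × 19.7 = 1.84 ft.
V₁ = q/y₁ = 112/1.84 = 60.9 ft/s.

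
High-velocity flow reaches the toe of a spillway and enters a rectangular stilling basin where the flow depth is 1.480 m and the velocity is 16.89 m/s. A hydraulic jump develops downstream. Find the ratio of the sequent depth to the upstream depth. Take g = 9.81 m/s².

y₂/y₁ = 5.789

Fr₁ = V₁/√(g·y₁) = 16.89/√(9.81×1.480) = 4.433.
Sequent-depth ratio: y₂/y₁ = ½[√(1 + 8Fr₁²) − 1] = ½[√158.19 − 1] = 5.789.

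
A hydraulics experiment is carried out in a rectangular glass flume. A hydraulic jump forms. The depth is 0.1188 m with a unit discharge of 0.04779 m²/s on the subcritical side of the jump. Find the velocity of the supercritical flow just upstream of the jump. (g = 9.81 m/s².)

V₂ = q/y₂ = 0.04779/0.1188 = 0.4023 m/s; Fr₂ = V₂/√(g·y₂) = 0.3726.
From the momentum equation (using Fr₂), y₁/y₂ = ½[√(1 + 8Fr₂²) − 1] = ½[√2.1108 − 1] = 0.2264.
y₁ = 0.2264 × 0.1188 = 0.02690 m.
V₁ = q/y₁ = 0.04779/0.02690 = 1.777 m/s.

V₁ = 1.777 m/s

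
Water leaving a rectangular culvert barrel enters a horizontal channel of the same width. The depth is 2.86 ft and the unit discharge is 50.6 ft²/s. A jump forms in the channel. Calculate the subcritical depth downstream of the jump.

V₁ = q/y₁ = 50.6/2.86 = 17.7 ft/s. Fr₁ = V₁/√(g·y₁) = 17.7/√(32.2×2.86) = 1.84.
Sequent-depth ratio: y₂/y₁ = ½[√(1 + 8Fr₁²) − 1] = ½[√28.19 − 1] = 2.15.
y₂ = 2.15 × 2.86 = 6.16 ft.

y₂ = 6.16 ft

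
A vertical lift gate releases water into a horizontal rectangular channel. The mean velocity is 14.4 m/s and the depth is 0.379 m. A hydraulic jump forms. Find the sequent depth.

Fr₁ = V₁/√(g·y₁) = 14.4/√(9.81×0.379) = 7.47.
By Bélanger, y₂/y₁ = ½[√(1 + 8Fr₁²) − 1] = ½[√447.2 − 1] = 10.1.
y₂ = 10.1 × 0.379 = 3.82 m.

y₂ = 3.82 m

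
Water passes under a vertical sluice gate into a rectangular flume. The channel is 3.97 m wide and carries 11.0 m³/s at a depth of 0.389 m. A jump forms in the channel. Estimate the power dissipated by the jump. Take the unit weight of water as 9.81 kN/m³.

q = Q/b = 11.0/3.97 = 2.77 m²/s; V₁ = q/y₁ = 7.12 m/s. Fr₁ = V₁/√(g·y₁) = 3.65.
From the momentum equation for a rectangular channel, y₂/y₁ = ½[√(1 + 8Fr₁²) − 1] = ½[√107.4 − 1] = 4.68.
y₂ = 4.68 × 0.389 = 1.82 m.
V₂ = q/y₂ = 2.77/1.82 = 1.52 m/s. E₁ = y₁ + V₁²/2g = 2.97 m; E₂ = y₂ + V₂²/2g = 1.94 m. ΔE = E₁ − E₂ = 1.04 m.
P = γ·Q·ΔE = 9.81 × 11.0 × 1.04 = 112 kW.

P = 112 kW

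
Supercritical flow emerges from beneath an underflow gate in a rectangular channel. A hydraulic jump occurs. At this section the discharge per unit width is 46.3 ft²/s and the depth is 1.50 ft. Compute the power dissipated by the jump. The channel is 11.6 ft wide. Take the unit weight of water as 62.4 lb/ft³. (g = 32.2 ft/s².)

V₁ = q/y₁ = 46.3/1.50 = 30.9 ft/s. Fr₁ = V₁/√(g·y₁) = 30.9/√(32.2×1.50) = 4.44.
From the momentum equation for a rectangular channel, y₂/y₁ = ½[√(1 + 8Fr₁²) − 1] = ½[√158.8 − 1] = 5.80.
y₂ = 5.80 × 1.50 = 8.70 ft.
V₂ = q/y₂ = 46.3/8.70 = 5.32 ft/s. E₁ = y₁ + V₁²/2g = 16.3 ft; E₂ = y₂ + V₂²/2g = 9.14 ft. ΔE = E₁ − E₂ = 7.15 ft.
Q = q·b = 46.3 × 11.6 = 537 cfs. P = γ·Q·ΔE/550 = 62.4 × 537 × 7.15 / 550 = 436 hp.

P = 436 hp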